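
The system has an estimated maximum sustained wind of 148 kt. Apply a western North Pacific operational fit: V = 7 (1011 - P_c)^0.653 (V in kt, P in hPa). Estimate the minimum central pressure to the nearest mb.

904 mb

ΔP = (V / 7)^(1/0.653) = (148/7)^1.531.
148/7 = 21.143; 21.143^1.531 ≈ 106.99 mb.
P_c = 1011 − 106.99 = 904.01 ≈ 904 mb.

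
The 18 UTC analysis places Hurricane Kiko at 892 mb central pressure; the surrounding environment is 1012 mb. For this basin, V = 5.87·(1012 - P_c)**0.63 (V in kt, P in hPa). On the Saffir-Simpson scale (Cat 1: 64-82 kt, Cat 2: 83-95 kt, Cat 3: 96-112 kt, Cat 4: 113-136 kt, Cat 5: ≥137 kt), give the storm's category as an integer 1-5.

4

ΔP = 1012 − 892 = 120 mb.
V ≈ 5.87 × 120^0.63 = 5.87 × 20.41 ≈ 120 kt.
120 kt falls in the Category 4 band.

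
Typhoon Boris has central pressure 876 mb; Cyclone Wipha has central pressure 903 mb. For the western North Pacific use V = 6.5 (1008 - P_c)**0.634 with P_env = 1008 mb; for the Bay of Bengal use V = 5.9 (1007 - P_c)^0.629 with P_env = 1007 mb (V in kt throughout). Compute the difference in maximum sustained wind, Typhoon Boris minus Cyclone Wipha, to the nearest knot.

34 kt

Typhoon Boris: ΔP = 132; V ≈ 6.5 × 132^0.634 ≈ 143.67 kt.
Cyclone Wipha: ΔP = 104; V ≈ 5.9 × 104^0.629 ≈ 109.54 kt.
Difference ≈ 143.67 − 109.54 = 34.13 → 34 kt.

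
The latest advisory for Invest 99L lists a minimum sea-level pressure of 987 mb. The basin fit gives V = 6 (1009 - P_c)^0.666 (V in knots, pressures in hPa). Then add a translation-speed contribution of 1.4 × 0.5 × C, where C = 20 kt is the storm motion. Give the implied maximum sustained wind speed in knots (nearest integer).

61 kt

ΔP = 1009 − 987 = 22 mb.
22^0.666 ≈ 7.835.
V ≈ 6 × 7.835 ≈ 47.0 kt.
Translation term: 1.4 × 0.5 × 20 = 14 kt.
Corrected V ≈ 61 kt → 61 kt.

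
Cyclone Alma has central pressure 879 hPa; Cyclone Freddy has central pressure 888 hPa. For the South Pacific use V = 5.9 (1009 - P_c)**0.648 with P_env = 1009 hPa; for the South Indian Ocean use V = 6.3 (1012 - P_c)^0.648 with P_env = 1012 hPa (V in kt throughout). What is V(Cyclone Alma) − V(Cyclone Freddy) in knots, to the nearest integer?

Cyclone Alma: ΔP = 130; V ≈ 5.9 × 130^0.648 ≈ 138.26 kt.
Cyclone Freddy: ΔP = 124; V ≈ 6.3 × 124^0.648 ≈ 143.18 kt.
Difference ≈ 138.26 − 143.18 = -4.92 → -5 kt.

-5 kt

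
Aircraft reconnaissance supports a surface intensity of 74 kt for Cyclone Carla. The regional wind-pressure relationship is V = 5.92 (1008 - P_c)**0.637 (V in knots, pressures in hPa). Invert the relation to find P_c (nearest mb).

955 mb

ΔP = (V / 5.92)^(1/0.637) = (74/5.92)^1.570.
74/5.92 = 12.500; 12.500^1.570 ≈ 52.72 mb.
P_c = 1008 − 52.72 = 955.28 ≈ 955 mb.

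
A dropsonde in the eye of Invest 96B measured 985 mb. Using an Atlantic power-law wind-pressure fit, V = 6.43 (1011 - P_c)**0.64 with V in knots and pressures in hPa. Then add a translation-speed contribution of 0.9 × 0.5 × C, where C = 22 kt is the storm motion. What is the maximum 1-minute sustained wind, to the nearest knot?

ΔP = 1011 − 985 = 26 mb.
26^0.64 ≈ 8.046.
V ≈ 6.43 × 8.046 ≈ 51.7 kt.
Translation term: 0.9 × 0.5 × 22 = 9.9 kt.
Corrected V ≈ 61.6 kt → 62 kt.

62 kt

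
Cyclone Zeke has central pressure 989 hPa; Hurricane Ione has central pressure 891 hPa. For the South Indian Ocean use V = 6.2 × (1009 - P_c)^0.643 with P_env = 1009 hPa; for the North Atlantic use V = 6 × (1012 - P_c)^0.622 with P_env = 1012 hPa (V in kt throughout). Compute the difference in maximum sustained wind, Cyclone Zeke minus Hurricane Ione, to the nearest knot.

Cyclone Zeke: ΔP = 20; V ≈ 6.2 × 20^0.643 ≈ 42.56 kt.
Hurricane Ione: ΔP = 121; V ≈ 6 × 121^0.622 ≈ 118.48 kt.
Difference ≈ 42.56 − 118.48 = -75.92 → -76 kt.

-76 kt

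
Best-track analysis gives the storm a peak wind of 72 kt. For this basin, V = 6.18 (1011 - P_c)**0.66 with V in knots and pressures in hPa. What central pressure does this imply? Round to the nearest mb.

970 mb

ΔP = (V / 6.18)^(1/0.66) = (72/6.18)^1.515.
72/6.18 = 11.650; 11.650^1.515 ≈ 41.27 mb.
P_c = 1011 − 41.27 = 969.73 ≈ 970 mb.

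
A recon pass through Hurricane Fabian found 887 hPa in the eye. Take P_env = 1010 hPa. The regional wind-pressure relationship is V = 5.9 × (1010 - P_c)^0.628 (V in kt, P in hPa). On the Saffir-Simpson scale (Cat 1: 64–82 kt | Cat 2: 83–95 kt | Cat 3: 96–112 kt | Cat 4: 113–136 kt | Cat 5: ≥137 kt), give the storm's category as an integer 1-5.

ΔP = 1010 − 887 = 123 hPa.
V ≈ 5.9 × 123^0.628 = 5.9 × 20.53 ≈ 121 kt.
121 kt falls in the Category 4 band.

4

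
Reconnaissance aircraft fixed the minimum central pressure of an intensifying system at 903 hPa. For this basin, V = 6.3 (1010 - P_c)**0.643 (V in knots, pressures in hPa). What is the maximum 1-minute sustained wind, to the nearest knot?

127 kt

ΔP = 1010 − 903 = 107 hPa.
107^0.643 ≈ 20.179.
V ≈ 6.3 × 20.179 ≈ 127.1 kt.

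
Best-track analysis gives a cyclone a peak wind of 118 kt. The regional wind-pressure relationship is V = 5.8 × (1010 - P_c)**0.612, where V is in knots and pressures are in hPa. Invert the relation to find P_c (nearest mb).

ΔP = (V / 5.8)^(1/0.612) = (118/5.8)^1.634.
118/5.8 = 20.345; 20.345^1.634 ≈ 137.40 mb.
P_c = 1010 − 137.40 = 872.60 ≈ 873 mb.

873 mb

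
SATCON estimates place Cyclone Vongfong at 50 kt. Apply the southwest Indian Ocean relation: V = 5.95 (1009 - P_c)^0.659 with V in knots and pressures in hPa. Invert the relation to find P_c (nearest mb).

ΔP = (V / 5.95)^(1/0.659) = (50/5.95)^1.517.
50/5.95 = 8.403; 8.403^1.517 ≈ 25.28 mb.
P_c = 1009 − 25.28 = 983.72 ≈ 984 mb.

984 mb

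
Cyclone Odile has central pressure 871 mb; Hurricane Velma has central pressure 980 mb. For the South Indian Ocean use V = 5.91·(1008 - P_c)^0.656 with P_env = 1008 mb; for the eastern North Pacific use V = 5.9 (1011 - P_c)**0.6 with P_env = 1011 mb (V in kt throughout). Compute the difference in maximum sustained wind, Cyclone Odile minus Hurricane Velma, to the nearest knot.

Cyclone Odile: ΔP = 137; V ≈ 5.91 × 137^0.656 ≈ 149.03 kt.
Hurricane Velma: ΔP = 31; V ≈ 5.9 × 31^0.6 ≈ 46.31 kt.
Difference ≈ 149.03 − 46.31 = 102.72 → 103 kt.

103 kt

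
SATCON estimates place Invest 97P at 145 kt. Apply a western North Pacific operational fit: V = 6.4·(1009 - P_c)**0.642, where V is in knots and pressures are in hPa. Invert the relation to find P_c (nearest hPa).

ΔP = (V / 6.4)^(1/0.642) = (145/6.4)^1.558.
145/6.4 = 22.656; 22.656^1.558 ≈ 129.09 hPa.
P_c = 1009 − 129.09 = 879.91 ≈ 880 hPa.

880 hPa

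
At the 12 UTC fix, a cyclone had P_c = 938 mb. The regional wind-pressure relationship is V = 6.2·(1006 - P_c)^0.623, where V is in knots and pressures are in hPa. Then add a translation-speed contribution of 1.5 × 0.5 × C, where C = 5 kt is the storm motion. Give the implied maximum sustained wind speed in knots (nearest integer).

90 kt

ΔP = 1006 − 938 = 68 mb.
68^0.623 ≈ 13.856.
V ≈ 6.2 × 13.856 ≈ 85.9 kt.
Translation term: 1.5 × 0.5 × 5 = 3.75 kt.
Corrected V ≈ 89.65 kt → 90 kt.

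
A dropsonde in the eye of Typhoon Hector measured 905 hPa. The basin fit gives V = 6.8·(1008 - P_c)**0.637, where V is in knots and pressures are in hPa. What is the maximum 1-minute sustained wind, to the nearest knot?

ΔP = 1008 − 905 = 103 hPa.
103^0.637 ≈ 19.150.
V ≈ 6.8 × 19.150 ≈ 130.2 kt.

130 kt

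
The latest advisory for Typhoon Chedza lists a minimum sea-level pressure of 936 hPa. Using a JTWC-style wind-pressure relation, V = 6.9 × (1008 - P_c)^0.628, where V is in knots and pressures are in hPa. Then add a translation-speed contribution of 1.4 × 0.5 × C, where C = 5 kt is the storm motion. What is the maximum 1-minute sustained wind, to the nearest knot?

105 kt

ΔP = 1008 − 936 = 72 hPa.
72^0.628 ≈ 14.669.
V ≈ 6.9 × 14.669 ≈ 101.2 kt.
Translation term: 1.4 × 0.5 × 5 = 3.5 kt.
Corrected V ≈ 104.7 kt → 105 kt.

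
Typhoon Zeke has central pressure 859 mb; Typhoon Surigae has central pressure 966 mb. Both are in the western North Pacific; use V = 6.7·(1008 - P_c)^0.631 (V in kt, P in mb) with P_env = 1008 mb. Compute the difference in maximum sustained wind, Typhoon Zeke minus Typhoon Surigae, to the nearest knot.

Typhoon Zeke: ΔP = 149; V ≈ 6.7 × 149^0.631 ≈ 157.53 kt.
Typhoon Surigae: ΔP = 42; V ≈ 6.7 × 42^0.631 ≈ 70.85 kt.
Difference ≈ 157.53 − 70.85 = 86.68 → 87 kt.

87 kt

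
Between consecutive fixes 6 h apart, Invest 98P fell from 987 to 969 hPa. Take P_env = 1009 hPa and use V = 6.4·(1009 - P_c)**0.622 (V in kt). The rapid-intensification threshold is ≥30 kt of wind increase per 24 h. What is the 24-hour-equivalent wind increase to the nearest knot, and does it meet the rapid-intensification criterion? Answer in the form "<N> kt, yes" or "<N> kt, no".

V₁: ΔP = 22, V ≈ 6.4 × 22^0.622 ≈ 43.77 kt.
V₂: ΔP = 40, V ≈ 6.4 × 40^0.622 ≈ 63.48 kt.
ΔV over 6 h = 19.71 kt → 24 h equivalent = 19.71 × 24/6 ≈ 78.84 kt.
79 kt ≥ 30 kt ⇒ rapid intensification.

79 kt, yes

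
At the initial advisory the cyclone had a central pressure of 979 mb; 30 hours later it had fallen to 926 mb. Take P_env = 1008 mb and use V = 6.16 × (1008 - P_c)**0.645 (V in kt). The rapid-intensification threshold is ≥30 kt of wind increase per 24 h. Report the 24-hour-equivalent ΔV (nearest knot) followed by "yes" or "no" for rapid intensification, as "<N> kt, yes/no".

V₁: ΔP = 29, V ≈ 6.16 × 29^0.645 ≈ 54.05 kt.
V₂: ΔP = 82, V ≈ 6.16 × 82^0.645 ≈ 105.68 kt.
ΔV over 30 h = 51.63 kt → 24 h equivalent = 51.63 × 24/30 ≈ 41.30 kt.
41 kt ≥ 30 kt ⇒ rapid intensification.

41 kt, yes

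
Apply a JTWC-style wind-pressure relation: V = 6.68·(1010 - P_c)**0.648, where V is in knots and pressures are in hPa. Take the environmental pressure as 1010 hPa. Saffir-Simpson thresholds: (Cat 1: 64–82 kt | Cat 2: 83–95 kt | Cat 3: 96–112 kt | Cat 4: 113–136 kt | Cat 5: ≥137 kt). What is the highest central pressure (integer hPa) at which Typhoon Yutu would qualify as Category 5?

904 hPa

Category 5 begins at V = 137 kt.
Required ΔP = (137/6.68)^(1/0.648) = 20.509^1.543 ≈ 105.83 hPa.
P_c ≤ 1010 − 105.83 = 904.17, so the highest integer P_c is 904 hPa.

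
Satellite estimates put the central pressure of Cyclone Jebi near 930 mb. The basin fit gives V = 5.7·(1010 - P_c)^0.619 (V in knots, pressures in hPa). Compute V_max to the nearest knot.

ΔP = 1010 − 930 = 80 mb.
80^0.619 ≈ 15.067.
V ≈ 5.7 × 15.067 ≈ 85.9 kt.

86 kt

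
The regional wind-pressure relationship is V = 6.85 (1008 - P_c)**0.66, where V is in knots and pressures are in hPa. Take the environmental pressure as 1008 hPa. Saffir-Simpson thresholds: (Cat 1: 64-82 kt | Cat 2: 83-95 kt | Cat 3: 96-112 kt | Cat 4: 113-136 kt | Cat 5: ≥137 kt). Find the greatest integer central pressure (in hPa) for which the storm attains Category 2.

Category 2 begins at V = 83 kt.
Required ΔP = (83/6.85)^(1/0.66) = 12.117^1.515 ≈ 43.80 hPa.
P_c ≤ 1008 − 43.80 = 964.20, so the highest integer P_c is 964 hPa.

964 hPa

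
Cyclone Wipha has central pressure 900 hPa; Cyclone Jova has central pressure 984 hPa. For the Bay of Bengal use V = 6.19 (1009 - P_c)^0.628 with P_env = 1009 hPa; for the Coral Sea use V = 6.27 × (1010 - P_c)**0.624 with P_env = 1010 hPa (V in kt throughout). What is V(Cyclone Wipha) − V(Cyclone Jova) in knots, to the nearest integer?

70 kt

Cyclone Wipha: ΔP = 109; V ≈ 6.19 × 109^0.628 ≈ 117.81 kt.
Cyclone Jova: ΔP = 26; V ≈ 6.27 × 26^0.624 ≈ 47.89 kt.
Difference ≈ 117.81 − 47.89 = 69.92 → 70 kt.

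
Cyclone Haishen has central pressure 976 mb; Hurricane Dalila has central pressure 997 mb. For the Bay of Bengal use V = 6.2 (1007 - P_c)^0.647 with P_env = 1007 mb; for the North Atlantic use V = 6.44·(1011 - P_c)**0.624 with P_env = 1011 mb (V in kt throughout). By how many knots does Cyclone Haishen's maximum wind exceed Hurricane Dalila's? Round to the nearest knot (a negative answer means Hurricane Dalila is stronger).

24 kt

Cyclone Haishen: ΔP = 31; V ≈ 6.2 × 31^0.647 ≈ 57.19 kt.
Hurricane Dalila: ΔP = 14; V ≈ 6.44 × 14^0.624 ≈ 33.42 kt.
Difference ≈ 57.19 − 33.42 = 23.77 → 24 kt.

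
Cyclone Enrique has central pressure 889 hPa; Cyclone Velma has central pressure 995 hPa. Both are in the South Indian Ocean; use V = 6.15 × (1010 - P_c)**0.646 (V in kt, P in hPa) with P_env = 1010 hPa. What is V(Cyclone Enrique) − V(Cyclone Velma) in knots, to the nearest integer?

101 kt

Cyclone Enrique: ΔP = 121; V ≈ 6.15 × 121^0.646 ≈ 136.26 kt.
Cyclone Velma: ΔP = 15; V ≈ 6.15 × 15^0.646 ≈ 35.37 kt.
Difference ≈ 136.26 − 35.37 = 100.89 → 101 kt.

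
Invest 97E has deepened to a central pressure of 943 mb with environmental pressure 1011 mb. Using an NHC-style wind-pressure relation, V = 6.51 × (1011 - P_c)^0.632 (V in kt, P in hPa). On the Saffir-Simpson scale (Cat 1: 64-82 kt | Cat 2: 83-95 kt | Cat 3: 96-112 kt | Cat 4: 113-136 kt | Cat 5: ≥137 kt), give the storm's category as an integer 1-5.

ΔP = 1011 − 943 = 68 mb.
V ≈ 6.51 × 68^0.632 = 6.51 × 14.39 ≈ 94 kt.
94 kt falls in the Category 2 band.

2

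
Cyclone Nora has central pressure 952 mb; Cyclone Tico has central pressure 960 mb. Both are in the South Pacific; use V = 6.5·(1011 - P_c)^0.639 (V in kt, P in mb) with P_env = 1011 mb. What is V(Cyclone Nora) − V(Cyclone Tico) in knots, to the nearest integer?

Cyclone Nora: ΔP = 59; V ≈ 6.5 × 59^0.639 ≈ 88.00 kt.
Cyclone Tico: ΔP = 51; V ≈ 6.5 × 51^0.639 ≈ 80.18 kt.
Difference ≈ 88.00 − 80.18 = 7.82 → 8 kt.

8 kt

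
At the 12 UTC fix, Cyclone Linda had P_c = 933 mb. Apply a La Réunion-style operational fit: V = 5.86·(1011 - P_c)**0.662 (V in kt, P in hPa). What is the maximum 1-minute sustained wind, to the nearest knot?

105 kt

ΔP = 1011 − 933 = 78 mb.
78^0.662 ≈ 17.888.
V ≈ 5.86 × 17.888 ≈ 104.8 kt.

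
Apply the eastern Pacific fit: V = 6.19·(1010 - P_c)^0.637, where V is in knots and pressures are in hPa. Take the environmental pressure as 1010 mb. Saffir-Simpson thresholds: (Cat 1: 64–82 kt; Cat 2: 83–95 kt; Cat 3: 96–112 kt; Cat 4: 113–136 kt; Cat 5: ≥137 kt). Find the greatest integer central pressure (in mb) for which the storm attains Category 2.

Category 2 begins at V = 83 kt.
Required ΔP = (83/6.19)^(1/0.637) = 13.409^1.570 ≈ 58.86 mb.
P_c ≤ 1010 − 58.86 = 951.14, so the highest integer P_c is 951 mb.

951 mb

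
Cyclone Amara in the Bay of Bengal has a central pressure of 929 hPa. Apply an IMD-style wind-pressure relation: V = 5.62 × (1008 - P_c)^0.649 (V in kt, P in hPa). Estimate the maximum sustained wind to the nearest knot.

ΔP = 1008 − 929 = 79 hPa.
79^0.649 ≈ 17.044.
V ≈ 5.62 × 17.044 ≈ 95.8 kt.

96 kt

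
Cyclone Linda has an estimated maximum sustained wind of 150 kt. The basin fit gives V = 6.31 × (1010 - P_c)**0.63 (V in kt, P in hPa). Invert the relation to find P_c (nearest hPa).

ΔP = (V / 6.31)^(1/0.63) = (150/6.31)^1.587.
150/6.31 = 23.772; 23.772^1.587 ≈ 152.84 hPa.
P_c = 1010 − 152.84 = 857.16 ≈ 857 hPa.

857 hPa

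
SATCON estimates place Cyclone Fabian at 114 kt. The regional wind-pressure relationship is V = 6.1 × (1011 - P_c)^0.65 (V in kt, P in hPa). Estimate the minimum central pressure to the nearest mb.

ΔP = (V / 6.1)^(1/0.65) = (114/6.1)^1.538.
114/6.1 = 18.689; 18.689^1.538 ≈ 90.42 mb.
P_c = 1011 − 90.42 = 920.58 ≈ 921 mb.

921 mb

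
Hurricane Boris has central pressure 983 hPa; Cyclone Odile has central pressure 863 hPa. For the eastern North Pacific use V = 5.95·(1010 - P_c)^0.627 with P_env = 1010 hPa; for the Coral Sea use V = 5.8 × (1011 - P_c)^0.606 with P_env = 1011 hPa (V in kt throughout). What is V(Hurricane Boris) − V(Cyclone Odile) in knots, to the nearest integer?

-73 kt

Hurricane Boris: ΔP = 27; V ≈ 5.95 × 27^0.627 ≈ 46.99 kt.
Cyclone Odile: ΔP = 148; V ≈ 5.8 × 148^0.606 ≈ 119.84 kt.
Difference ≈ 46.99 − 119.84 = -72.85 → -73 kt.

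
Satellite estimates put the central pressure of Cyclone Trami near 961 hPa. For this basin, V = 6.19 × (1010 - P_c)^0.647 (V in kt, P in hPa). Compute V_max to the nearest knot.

77 kt

ΔP = 1010 − 961 = 49 hPa.
49^0.647 ≈ 12.404.
V ≈ 6.19 × 12.404 ≈ 76.8 kt.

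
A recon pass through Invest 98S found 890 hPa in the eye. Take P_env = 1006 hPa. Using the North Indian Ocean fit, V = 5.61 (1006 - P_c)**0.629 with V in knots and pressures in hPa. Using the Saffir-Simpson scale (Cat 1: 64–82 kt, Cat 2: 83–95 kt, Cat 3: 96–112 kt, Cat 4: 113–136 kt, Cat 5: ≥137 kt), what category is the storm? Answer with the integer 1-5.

3

ΔP = 1006 − 890 = 116 hPa.
V ≈ 5.61 × 116^0.629 = 5.61 × 19.89 ≈ 112 kt.
112 kt falls in the Category 3 band.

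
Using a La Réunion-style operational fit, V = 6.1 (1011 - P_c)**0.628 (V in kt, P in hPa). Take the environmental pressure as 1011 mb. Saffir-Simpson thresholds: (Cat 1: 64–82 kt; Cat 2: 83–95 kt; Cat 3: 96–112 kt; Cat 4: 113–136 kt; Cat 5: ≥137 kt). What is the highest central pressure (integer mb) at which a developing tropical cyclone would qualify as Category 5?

869 mb

Category 5 begins at V = 137 kt.
Required ΔP = (137/6.1)^(1/0.628) = 22.459^1.592 ≈ 141.87 mb.
P_c ≤ 1011 − 141.87 = 869.13, so the highest integer P_c is 869 mb.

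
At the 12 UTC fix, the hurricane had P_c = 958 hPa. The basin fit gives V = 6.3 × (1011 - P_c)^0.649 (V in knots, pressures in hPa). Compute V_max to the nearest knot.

83 kt

ΔP = 1011 − 958 = 53 hPa.
53^0.649 ≈ 13.154.
V ≈ 6.3 × 13.154 ≈ 82.9 kt.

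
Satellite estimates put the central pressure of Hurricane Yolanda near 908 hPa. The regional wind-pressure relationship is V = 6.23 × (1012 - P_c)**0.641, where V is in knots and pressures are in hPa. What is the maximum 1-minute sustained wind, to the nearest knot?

ΔP = 1012 − 908 = 104 hPa.
104^0.641 ≈ 19.630.
V ≈ 6.23 × 19.630 ≈ 122.3 kt.

122 kt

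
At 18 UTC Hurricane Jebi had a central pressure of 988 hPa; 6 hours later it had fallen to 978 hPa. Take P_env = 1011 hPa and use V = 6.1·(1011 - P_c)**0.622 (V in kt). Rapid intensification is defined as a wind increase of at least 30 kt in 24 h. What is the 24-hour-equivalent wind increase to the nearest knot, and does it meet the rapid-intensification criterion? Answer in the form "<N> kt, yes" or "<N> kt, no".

43 kt, yes

V₁: ΔP = 23, V ≈ 6.1 × 23^0.622 ≈ 42.89 kt.
V₂: ΔP = 33, V ≈ 6.1 × 33^0.622 ≈ 53.68 kt.
ΔV over 6 h = 10.79 kt → 24 h equivalent = 10.79 × 24/6 ≈ 43.16 kt.
43 kt ≥ 30 kt ⇒ rapid intensification.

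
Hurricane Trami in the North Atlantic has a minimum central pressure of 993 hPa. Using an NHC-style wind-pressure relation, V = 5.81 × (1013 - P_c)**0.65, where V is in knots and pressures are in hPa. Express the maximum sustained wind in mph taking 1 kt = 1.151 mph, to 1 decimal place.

46.9 mph

ΔP = 1013 − 993 = 20 hPa.
V ≈ 5.81 × 20^0.65 = 5.81 × 7.009 ≈ 40.724 kt.
40.724 × 1.151 ≈ 46.87 mph → 46.9 mph.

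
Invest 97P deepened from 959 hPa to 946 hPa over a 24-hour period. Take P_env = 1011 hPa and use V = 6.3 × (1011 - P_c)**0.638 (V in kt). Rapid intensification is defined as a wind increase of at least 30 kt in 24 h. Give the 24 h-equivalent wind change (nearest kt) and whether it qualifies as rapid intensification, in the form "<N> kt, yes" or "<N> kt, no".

12 kt, no

V₁: ΔP = 52, V ≈ 6.3 × 52^0.638 ≈ 78.37 kt.
V₂: ΔP = 65, V ≈ 6.3 × 65^0.638 ≈ 90.36 kt.
ΔV over 24 h = 11.99 kt → 24 h equivalent = 11.99 × 24/24 ≈ 11.99 kt.
12 kt < 30 kt ⇒ not rapid intensification.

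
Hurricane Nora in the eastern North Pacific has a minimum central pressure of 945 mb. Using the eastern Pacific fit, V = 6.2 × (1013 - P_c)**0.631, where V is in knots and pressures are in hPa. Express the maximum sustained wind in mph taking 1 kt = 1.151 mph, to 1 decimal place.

ΔP = 1013 − 945 = 68 mb.
V ≈ 6.2 × 68^0.631 = 6.2 × 14.332 ≈ 88.860 kt.
88.860 × 1.151 ≈ 102.28 mph → 102.3 mph.

102.3 mph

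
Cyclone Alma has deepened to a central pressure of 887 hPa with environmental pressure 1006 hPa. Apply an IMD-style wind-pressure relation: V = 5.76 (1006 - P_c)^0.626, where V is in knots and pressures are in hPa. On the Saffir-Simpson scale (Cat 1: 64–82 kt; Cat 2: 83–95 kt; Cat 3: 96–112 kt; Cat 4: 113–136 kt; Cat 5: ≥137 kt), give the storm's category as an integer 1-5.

ΔP = 1006 − 887 = 119 hPa.
V ≈ 5.76 × 119^0.626 = 5.76 × 19.92 ≈ 115 kt.
115 kt falls in the Category 4 band.

4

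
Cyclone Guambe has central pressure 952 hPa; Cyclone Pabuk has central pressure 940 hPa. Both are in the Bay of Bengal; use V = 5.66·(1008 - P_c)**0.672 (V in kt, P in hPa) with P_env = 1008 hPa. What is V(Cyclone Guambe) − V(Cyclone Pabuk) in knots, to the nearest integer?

-12 kt

Cyclone Guambe: ΔP = 56; V ≈ 5.66 × 56^0.672 ≈ 84.64 kt.
Cyclone Pabuk: ΔP = 68; V ≈ 5.66 × 68^0.672 ≈ 96.44 kt.
Difference ≈ 84.64 − 96.44 = -11.80 → -12 kt.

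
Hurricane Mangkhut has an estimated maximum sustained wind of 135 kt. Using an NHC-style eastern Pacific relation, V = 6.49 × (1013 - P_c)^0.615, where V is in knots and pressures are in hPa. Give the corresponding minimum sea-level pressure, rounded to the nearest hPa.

874 hPa

ΔP = (V / 6.49)^(1/0.615) = (135/6.49)^1.626.
135/6.49 = 20.801; 20.801^1.626 ≈ 139.07 hPa.
P_c = 1013 − 139.07 = 873.93 ≈ 874 hPa.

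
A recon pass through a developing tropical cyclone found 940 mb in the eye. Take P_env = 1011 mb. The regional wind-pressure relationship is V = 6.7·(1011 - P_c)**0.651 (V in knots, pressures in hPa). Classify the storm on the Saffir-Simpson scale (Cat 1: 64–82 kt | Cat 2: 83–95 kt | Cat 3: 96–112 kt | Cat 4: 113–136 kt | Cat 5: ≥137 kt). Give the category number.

3

ΔP = 1011 − 940 = 71 mb.
V ≈ 6.7 × 71^0.651 = 6.7 × 16.04 ≈ 107 kt.
107 kt falls in the Category 3 band.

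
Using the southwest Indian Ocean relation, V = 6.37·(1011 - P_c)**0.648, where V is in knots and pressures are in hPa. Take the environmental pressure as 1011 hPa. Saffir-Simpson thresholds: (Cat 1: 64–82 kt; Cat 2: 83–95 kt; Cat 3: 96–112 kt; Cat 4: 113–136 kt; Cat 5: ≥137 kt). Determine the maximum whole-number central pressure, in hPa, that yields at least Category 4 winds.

Category 4 begins at V = 113 kt.
Required ΔP = (113/6.37)^(1/0.648) = 17.739^1.543 ≈ 84.60 hPa.
P_c ≤ 1011 − 84.60 = 926.40, so the highest integer P_c is 926 hPa.

926 hPa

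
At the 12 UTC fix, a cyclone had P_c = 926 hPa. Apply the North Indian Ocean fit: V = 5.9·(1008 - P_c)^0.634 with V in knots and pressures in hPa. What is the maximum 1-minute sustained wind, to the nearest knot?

96 kt

ΔP = 1008 − 926 = 82 hPa.
82^0.634 ≈ 16.344.
V ≈ 5.9 × 16.344 ≈ 96.4 kt.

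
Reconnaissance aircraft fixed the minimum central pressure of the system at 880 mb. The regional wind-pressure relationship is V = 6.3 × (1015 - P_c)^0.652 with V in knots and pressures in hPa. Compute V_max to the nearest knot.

154 kt

ΔP = 1015 − 880 = 135 mb.
135^0.652 ≈ 24.489.
V ≈ 6.3 × 24.489 ≈ 154.3 kt.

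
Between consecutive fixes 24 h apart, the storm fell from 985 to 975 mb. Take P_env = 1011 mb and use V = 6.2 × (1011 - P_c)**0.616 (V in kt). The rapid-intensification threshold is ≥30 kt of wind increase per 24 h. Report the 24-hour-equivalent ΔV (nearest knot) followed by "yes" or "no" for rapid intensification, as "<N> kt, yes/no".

V₁: ΔP = 26, V ≈ 6.2 × 26^0.616 ≈ 46.13 kt.
V₂: ΔP = 36, V ≈ 6.2 × 36^0.616 ≈ 56.37 kt.
ΔV over 24 h = 10.24 kt → 24 h equivalent = 10.24 × 24/24 ≈ 10.24 kt.
10 kt < 30 kt ⇒ not rapid intensification.

10 kt, no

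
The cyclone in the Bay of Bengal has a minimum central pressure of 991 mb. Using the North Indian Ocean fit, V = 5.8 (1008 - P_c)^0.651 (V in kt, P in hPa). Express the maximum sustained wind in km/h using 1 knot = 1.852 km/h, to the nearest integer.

68 km/h

ΔP = 1008 − 991 = 17 mb.
V ≈ 5.8 × 17^0.651 = 5.8 × 6.324 ≈ 36.682 kt.
36.682 × 1.852 ≈ 67.93 km/h → 68 km/h.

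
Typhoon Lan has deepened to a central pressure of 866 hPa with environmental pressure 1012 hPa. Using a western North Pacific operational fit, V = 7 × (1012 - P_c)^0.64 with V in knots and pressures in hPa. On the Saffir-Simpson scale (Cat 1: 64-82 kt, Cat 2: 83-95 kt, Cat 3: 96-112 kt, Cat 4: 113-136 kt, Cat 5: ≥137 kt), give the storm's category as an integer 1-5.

5

ΔP = 1012 − 866 = 146 hPa.
V ≈ 7 × 146^0.64 = 7 × 24.28 ≈ 170 kt.
170 kt falls in the Category 5 band.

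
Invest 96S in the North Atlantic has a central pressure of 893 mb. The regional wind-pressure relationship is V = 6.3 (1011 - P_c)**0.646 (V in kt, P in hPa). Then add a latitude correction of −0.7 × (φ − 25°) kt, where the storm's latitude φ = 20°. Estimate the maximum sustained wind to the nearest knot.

141 kt

ΔP = 1011 − 893 = 118 mb.
118^0.646 ≈ 21.799.
V ≈ 6.3 × 21.799 ≈ 137.3 kt.
Latitude correction: −0.7 × (20 − 25) = 3.5 kt.
Corrected V ≈ 140.8 kt → 141 kt.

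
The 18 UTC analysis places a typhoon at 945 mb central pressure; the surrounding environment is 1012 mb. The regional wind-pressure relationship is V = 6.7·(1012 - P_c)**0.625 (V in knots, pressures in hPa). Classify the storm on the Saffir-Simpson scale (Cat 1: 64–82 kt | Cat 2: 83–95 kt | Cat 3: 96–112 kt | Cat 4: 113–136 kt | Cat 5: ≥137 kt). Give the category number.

ΔP = 1012 − 945 = 67 mb.
V ≈ 6.7 × 67^0.625 = 6.7 × 13.85 ≈ 93 kt.
93 kt falls in the Category 2 band.

2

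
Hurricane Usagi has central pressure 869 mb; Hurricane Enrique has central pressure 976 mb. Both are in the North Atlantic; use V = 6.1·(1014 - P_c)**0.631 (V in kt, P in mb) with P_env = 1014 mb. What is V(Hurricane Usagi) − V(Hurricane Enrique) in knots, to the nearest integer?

80 kt

Hurricane Usagi: ΔP = 145; V ≈ 6.1 × 145^0.631 ≈ 140.98 kt.
Hurricane Enrique: ΔP = 38; V ≈ 6.1 × 38^0.631 ≈ 60.56 kt.
Difference ≈ 140.98 − 60.56 = 80.42 → 80 kt.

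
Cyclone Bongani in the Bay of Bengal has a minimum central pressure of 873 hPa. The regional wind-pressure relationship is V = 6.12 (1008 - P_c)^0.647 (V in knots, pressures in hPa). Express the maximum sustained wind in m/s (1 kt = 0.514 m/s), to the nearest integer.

ΔP = 1008 − 873 = 135 hPa.
V ≈ 6.12 × 135^0.647 = 6.12 × 23.896 ≈ 146.244 kt.
146.244 × 0.514 ≈ 75.17 m/s → 75 m/s.

75 m/s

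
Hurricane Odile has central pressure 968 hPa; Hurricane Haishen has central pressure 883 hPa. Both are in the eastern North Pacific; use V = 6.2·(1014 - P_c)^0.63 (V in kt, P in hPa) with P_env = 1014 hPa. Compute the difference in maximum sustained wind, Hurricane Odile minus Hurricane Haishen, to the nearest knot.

-65 kt

Hurricane Odile: ΔP = 46; V ≈ 6.2 × 46^0.63 ≈ 69.17 kt.
Hurricane Haishen: ΔP = 131; V ≈ 6.2 × 131^0.63 ≈ 133.74 kt.
Difference ≈ 69.17 − 133.74 = -64.57 → -65 kt.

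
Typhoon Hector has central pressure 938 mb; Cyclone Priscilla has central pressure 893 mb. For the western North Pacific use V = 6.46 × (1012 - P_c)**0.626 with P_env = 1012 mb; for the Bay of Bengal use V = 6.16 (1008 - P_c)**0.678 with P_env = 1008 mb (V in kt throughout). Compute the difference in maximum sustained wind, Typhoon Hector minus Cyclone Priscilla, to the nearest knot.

Typhoon Hector: ΔP = 74; V ≈ 6.46 × 74^0.626 ≈ 95.58 kt.
Cyclone Priscilla: ΔP = 115; V ≈ 6.16 × 115^0.678 ≈ 153.72 kt.
Difference ≈ 95.58 − 153.72 = -58.14 → -58 kt.

-58 kt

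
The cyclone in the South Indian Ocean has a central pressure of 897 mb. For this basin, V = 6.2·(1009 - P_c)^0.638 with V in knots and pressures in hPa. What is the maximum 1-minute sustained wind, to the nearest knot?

126 kt

ΔP = 1009 − 897 = 112 mb.
112^0.638 ≈ 20.296.
V ≈ 6.2 × 20.296 ≈ 125.8 kt.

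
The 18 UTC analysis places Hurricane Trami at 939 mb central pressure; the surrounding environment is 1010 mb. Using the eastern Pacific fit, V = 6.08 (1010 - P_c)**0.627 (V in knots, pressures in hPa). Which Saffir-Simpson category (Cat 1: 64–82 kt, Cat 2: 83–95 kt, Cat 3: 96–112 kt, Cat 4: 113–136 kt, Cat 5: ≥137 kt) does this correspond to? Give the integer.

ΔP = 1010 − 939 = 71 mb.
V ≈ 6.08 × 71^0.627 = 6.08 × 14.48 ≈ 88 kt.
88 kt falls in the Category 2 band.

2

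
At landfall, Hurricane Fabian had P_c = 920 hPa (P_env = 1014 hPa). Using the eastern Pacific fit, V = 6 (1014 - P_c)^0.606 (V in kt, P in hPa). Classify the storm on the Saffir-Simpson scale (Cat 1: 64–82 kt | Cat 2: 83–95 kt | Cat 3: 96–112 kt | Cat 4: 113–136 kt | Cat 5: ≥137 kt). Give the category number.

2

ΔP = 1014 − 920 = 94 hPa.
V ≈ 6 × 94^0.606 = 6 × 15.69 ≈ 94 kt.
94 kt falls in the Category 2 band.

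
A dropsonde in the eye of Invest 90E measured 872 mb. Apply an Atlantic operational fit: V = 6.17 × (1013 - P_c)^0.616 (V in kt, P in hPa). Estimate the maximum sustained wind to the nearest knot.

ΔP = 1013 − 872 = 141 mb.
141^0.616 ≈ 21.082.
V ≈ 6.17 × 21.082 ≈ 130.1 kt.

130 kt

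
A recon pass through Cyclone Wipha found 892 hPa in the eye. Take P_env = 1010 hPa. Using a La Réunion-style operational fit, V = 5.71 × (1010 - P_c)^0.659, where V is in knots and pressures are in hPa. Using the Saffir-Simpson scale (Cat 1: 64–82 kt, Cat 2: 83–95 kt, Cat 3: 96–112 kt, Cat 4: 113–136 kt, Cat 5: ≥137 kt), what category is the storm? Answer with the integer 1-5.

4

ΔP = 1010 − 892 = 118 hPa.
V ≈ 5.71 × 118^0.659 = 5.71 × 23.19 ≈ 132 kt.
132 kt falls in the Category 4 band.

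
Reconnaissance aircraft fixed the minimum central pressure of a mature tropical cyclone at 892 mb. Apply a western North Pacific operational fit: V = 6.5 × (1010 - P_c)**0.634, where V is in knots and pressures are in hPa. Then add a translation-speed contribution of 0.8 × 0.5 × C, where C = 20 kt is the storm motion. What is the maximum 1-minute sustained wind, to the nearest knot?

ΔP = 1010 − 892 = 118 mb.
118^0.634 ≈ 20.586.
V ≈ 6.5 × 20.586 ≈ 133.8 kt.
Translation term: 0.8 × 0.5 × 20 = 8 kt.
Corrected V ≈ 141.8 kt → 142 kt.

142 kt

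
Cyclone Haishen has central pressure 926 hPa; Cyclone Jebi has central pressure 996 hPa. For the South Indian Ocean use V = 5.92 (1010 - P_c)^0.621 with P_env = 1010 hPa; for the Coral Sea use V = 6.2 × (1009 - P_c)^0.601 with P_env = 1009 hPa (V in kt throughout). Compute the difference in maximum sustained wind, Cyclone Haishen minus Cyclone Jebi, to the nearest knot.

64 kt

Cyclone Haishen: ΔP = 84; V ≈ 5.92 × 84^0.621 ≈ 92.75 kt.
Cyclone Jebi: ΔP = 13; V ≈ 6.2 × 13^0.601 ≈ 28.96 kt.
Difference ≈ 92.75 − 28.96 = 63.79 → 64 kt.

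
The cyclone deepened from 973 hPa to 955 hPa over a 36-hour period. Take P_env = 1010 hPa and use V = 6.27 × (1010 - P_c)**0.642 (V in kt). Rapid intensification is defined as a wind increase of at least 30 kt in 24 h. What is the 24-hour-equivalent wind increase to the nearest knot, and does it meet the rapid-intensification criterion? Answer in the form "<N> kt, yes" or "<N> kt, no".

V₁: ΔP = 37, V ≈ 6.27 × 37^0.642 ≈ 63.69 kt.
V₂: ΔP = 55, V ≈ 6.27 × 55^0.642 ≈ 82.14 kt.
ΔV over 36 h = 18.45 kt → 24 h equivalent = 18.45 × 24/36 ≈ 12.30 kt.
12 kt < 30 kt ⇒ not rapid intensification.

12 kt, no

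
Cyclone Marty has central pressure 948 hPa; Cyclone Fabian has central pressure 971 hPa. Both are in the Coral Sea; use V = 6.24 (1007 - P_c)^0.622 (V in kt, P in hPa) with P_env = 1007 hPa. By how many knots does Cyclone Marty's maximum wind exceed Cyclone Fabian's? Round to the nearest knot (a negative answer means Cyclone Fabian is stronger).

Cyclone Marty: ΔP = 59; V ≈ 6.24 × 59^0.622 ≈ 78.82 kt.
Cyclone Fabian: ΔP = 36; V ≈ 6.24 × 36^0.622 ≈ 57.97 kt.
Difference ≈ 78.82 − 57.97 = 20.85 → 21 kt.

21 kt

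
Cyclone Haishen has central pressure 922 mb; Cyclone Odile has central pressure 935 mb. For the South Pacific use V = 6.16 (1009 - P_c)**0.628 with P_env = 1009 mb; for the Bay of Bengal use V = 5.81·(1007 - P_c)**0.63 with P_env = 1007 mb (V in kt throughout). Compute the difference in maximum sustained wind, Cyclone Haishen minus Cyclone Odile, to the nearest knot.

Cyclone Haishen: ΔP = 87; V ≈ 6.16 × 87^0.628 ≈ 101.77 kt.
Cyclone Odile: ΔP = 72; V ≈ 5.81 × 72^0.63 ≈ 85.96 kt.
Difference ≈ 101.77 − 85.96 = 15.81 → 16 kt.

16 kt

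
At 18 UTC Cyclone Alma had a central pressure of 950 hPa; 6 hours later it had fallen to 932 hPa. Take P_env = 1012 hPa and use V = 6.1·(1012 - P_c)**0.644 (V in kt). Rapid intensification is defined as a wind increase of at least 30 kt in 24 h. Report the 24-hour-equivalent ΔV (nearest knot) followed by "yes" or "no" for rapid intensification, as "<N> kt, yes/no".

62 kt, yes

V₁: ΔP = 62, V ≈ 6.1 × 62^0.644 ≈ 87.02 kt.
V₂: ΔP = 80, V ≈ 6.1 × 80^0.644 ≈ 102.55 kt.
ΔV over 6 h = 15.53 kt → 24 h equivalent = 15.53 × 24/6 ≈ 62.12 kt.
62 kt ≥ 30 kt ⇒ rapid intensification.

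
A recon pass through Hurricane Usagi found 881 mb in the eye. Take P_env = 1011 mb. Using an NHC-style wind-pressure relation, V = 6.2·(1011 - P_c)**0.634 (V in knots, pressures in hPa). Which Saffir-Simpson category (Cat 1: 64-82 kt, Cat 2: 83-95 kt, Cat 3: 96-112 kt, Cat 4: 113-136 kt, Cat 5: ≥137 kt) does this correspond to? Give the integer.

ΔP = 1011 − 881 = 130 mb.
V ≈ 6.2 × 130^0.634 = 6.2 × 21.89 ≈ 136 kt.
136 kt falls in the Category 4 band.

4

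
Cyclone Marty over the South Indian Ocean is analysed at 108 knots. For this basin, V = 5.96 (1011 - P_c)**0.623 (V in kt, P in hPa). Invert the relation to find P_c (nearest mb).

906 mb

ΔP = (V / 5.96)^(1/0.623) = (108/5.96)^1.605.
108/5.96 = 18.121; 18.121^1.605 ≈ 104.60 mb.
P_c = 1011 − 104.60 = 906.40 ≈ 906 mb.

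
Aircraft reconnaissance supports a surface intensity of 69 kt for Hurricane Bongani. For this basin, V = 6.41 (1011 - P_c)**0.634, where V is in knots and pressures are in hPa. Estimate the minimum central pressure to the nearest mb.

969 mb

ΔP = (V / 6.41)^(1/0.634) = (69/6.41)^1.577.
69/6.41 = 10.764; 10.764^1.577 ≈ 42.44 mb.
P_c = 1011 − 42.44 = 968.56 ≈ 969 mb.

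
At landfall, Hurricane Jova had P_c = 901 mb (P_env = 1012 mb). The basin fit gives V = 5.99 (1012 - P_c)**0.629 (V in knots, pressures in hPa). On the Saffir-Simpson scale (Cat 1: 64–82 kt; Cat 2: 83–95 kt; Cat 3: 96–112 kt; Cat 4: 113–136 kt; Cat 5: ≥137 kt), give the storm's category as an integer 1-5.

4

ΔP = 1012 − 901 = 111 mb.
V ≈ 5.99 × 111^0.629 = 5.99 × 19.34 ≈ 116 kt.
116 kt falls in the Category 4 band.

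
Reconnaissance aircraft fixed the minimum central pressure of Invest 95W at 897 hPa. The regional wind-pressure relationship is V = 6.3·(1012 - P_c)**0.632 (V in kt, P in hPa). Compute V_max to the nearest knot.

ΔP = 1012 − 897 = 115 hPa.
115^0.632 ≈ 20.061.
V ≈ 6.3 × 20.061 ≈ 126.4 kt.

126 kt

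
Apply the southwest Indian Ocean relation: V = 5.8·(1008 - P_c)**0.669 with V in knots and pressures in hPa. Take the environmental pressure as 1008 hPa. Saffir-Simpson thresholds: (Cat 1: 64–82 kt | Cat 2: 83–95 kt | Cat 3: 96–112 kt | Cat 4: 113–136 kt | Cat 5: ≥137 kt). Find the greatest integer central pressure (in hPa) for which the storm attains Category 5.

895 hPa

Category 5 begins at V = 137 kt.
Required ΔP = (137/5.8)^(1/0.669) = 23.621^1.495 ≈ 112.92 hPa.
P_c ≤ 1008 − 112.92 = 895.08, so the highest integer P_c is 895 hPa.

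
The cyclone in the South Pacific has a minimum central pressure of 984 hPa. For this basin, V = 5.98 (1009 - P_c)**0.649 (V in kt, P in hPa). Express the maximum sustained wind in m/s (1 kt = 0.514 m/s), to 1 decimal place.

24.8 m/s

ΔP = 1009 − 984 = 25 hPa.
V ≈ 5.98 × 25^0.649 = 5.98 × 8.077 ≈ 48.302 kt.
48.302 × 0.514 ≈ 24.83 m/s → 24.8 m/s.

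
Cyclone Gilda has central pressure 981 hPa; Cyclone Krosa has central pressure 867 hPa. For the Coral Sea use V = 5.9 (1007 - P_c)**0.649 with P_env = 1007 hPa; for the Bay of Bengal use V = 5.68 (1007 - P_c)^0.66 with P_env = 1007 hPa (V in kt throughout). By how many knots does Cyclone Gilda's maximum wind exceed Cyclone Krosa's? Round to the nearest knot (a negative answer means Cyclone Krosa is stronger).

Cyclone Gilda: ΔP = 26; V ≈ 5.9 × 26^0.649 ≈ 48.88 kt.
Cyclone Krosa: ΔP = 140; V ≈ 5.68 × 140^0.66 ≈ 148.18 kt.
Difference ≈ 48.88 − 148.18 = -99.30 → -99 kt.

-99 kt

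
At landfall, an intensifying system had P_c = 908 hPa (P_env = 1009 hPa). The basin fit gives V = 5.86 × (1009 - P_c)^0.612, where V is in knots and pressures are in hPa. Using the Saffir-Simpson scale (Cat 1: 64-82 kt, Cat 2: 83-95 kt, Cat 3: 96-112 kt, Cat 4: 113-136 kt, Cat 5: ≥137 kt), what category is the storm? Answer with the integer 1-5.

ΔP = 1009 − 908 = 101 hPa.
V ≈ 5.86 × 101^0.612 = 5.86 × 16.85 ≈ 99 kt.
99 kt falls in the Category 3 band.

3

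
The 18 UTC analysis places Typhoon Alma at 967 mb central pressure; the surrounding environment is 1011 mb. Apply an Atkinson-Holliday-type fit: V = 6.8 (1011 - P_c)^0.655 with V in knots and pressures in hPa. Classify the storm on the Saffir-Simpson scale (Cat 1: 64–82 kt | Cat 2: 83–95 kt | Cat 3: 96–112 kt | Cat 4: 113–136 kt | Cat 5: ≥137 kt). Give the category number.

1

ΔP = 1011 − 967 = 44 mb.
V ≈ 6.8 × 44^0.655 = 6.8 × 11.93 ≈ 81 kt.
81 kt falls in the Category 1 band.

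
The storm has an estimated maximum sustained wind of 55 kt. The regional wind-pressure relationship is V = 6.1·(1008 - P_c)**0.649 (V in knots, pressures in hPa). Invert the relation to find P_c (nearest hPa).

978 hPa

ΔP = (V / 6.1)^(1/0.649) = (55/6.1)^1.541.
55/6.1 = 9.016; 9.016^1.541 ≈ 29.62 hPa.
P_c = 1008 − 29.62 = 978.38 ≈ 978 hPa.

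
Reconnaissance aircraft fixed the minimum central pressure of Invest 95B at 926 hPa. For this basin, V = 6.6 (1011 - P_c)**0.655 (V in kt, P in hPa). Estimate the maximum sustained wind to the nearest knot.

ΔP = 1011 − 926 = 85 hPa.
85^0.655 ≈ 18.356.
V ≈ 6.6 × 18.356 ≈ 121.1 kt.

121 kt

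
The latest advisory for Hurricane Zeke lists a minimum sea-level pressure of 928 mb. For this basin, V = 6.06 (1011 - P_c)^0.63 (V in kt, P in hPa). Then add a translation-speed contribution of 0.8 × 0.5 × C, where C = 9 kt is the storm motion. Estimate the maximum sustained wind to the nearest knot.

ΔP = 1011 − 928 = 83 mb.
83^0.63 ≈ 16.182.
V ≈ 6.06 × 16.182 ≈ 98.1 kt.
Translation term: 0.8 × 0.5 × 9 = 3.6 kt.
Corrected V ≈ 101.7 kt → 102 kt.

102 kt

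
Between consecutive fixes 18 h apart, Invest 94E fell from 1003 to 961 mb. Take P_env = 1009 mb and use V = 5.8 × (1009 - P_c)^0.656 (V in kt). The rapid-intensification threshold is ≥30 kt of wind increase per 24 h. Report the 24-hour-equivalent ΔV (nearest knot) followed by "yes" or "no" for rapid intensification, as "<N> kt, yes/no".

V₁: ΔP = 6, V ≈ 5.8 × 6^0.656 ≈ 18.79 kt.
V₂: ΔP = 48, V ≈ 5.8 × 48^0.656 ≈ 73.51 kt.
ΔV over 18 h = 54.72 kt → 24 h equivalent = 54.72 × 24/18 ≈ 72.96 kt.
73 kt ≥ 30 kt ⇒ rapid intensification.

73 kt, yes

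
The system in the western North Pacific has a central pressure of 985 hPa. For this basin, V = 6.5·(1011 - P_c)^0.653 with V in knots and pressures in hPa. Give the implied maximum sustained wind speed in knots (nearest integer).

55 kt

ΔP = 1011 − 985 = 26 hPa.
26^0.653 ≈ 8.394.
V ≈ 6.5 × 8.394 ≈ 54.6 kt.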